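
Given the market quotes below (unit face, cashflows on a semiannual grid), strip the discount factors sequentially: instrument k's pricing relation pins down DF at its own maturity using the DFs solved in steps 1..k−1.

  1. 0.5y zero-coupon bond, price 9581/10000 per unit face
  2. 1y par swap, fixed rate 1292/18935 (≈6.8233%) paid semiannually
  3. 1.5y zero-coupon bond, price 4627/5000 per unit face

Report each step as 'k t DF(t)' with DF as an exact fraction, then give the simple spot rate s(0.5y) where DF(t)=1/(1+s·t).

step 1 [0.5y] zero: DF = P = 9581/10000 ≈ 0.958100
step 2 [1y] swap r/2=646/18935: DF=(1 − 646/18935·(0.958100))/(1+646/18935) = 4677/5000 ≈ 0.935400
step 3 [1.5y] zero: DF = P = 4627/5000 ≈ 0.925400

1 1/2 9581/10000
2 1 4677/5000
3 3/2 4627/5000
s(0.5y) = (1/(9581/10000) − 1)/(1/2) = 838/9581 ≈ 8.7465%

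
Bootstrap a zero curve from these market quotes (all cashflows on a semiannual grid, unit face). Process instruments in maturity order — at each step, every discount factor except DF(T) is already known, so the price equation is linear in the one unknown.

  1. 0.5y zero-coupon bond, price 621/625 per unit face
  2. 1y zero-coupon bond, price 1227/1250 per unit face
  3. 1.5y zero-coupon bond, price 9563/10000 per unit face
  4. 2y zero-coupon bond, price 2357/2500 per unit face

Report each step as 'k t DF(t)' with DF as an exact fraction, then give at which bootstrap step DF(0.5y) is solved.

1 1/2 621/625
2 1 1227/1250
3 3/2 9563/10000
4 2 2357/2500
DF(0.5y) is solved at step 1

step 1 [0.5y] zero: DF = P = 621/625 ≈ 0.993600
step 2 [1y] zero: DF = P = 1227/1250 ≈ 0.981600
step 3 [1.5y] zero: DF = P = 9563/10000 ≈ 0.956300
step 4 [2y] zero: DF = P = 2357/2500 ≈ 0.942800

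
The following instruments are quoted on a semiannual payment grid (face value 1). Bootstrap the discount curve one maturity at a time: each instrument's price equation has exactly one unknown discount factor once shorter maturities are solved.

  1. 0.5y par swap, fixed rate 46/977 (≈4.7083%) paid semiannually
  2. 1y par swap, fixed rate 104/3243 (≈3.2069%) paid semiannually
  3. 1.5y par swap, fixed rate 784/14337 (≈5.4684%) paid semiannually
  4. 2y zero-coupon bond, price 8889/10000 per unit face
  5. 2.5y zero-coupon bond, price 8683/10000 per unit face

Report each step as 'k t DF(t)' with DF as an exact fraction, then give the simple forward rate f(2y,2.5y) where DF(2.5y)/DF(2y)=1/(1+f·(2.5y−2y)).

step 1 [0.5y] swap r/2=23/977: DF=(1 − 23/977·(0))/(1+23/977) = 977/1000 ≈ 0.977000
step 2 [1y] swap r/2=52/3243: DF=(1 − 52/3243·(0.977000))/(1+52/3243) = 1211/1250 ≈ 0.968800
step 3 [1.5y] swap r/2=392/14337: DF=(1 − 392/14337·(0.977000+0.968800))/(1+392/14337) = 576/625 ≈ 0.921600
step 4 [2y] zero: DF = P = 8889/10000 ≈ 0.888900
step 5 [2.5y] zero: DF = P = 8683/10000 ≈ 0.868300

1 1/2 977/1000
2 1 1211/1250
3 3/2 576/625
4 2 8889/10000
5 5/2 8683/10000
f(2y,2.5y) = ((8889/10000)/(8683/10000) − 1)/(1/2) = 412/8683 ≈ 4.7449%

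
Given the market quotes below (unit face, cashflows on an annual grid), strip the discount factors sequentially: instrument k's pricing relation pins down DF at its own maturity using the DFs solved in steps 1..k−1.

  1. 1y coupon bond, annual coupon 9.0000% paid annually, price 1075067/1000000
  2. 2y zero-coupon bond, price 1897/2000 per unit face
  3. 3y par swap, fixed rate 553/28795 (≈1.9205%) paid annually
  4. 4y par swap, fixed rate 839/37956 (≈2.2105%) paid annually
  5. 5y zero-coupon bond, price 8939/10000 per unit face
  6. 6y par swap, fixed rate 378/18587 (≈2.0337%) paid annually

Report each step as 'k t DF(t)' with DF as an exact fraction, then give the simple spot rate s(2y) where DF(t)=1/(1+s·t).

step 1 [1y] bond c/1=9/100: DF=(1075067/1000000 − 9/100·(0))/(1+9/100) = 9863/10000 ≈ 0.986300
step 2 [2y] zero: DF = P = 1897/2000 ≈ 0.948500
step 3 [3y] swap r/1=553/28795: DF=(1 − 553/28795·(0.986300+0.948500))/(1+553/28795) = 9447/10000 ≈ 0.944700
step 4 [4y] swap r/1=839/37956: DF=(1 − 839/37956·(0.986300+0.948500+0.944700))/(1+839/37956) = 9161/10000 ≈ 0.916100
step 5 [5y] zero: DF = P = 8939/10000 ≈ 0.893900
step 6 [6y] swap r/1=378/18587: DF=(1 − 378/18587·(0.986300+0.948500+0.944700+0.916100+0.893900))/(1+378/18587) = 4433/5000 ≈ 0.886600

1 1 9863/10000
2 2 1897/2000
3 3 9447/10000
4 4 9161/10000
5 5 8939/10000
6 6 4433/5000
s(2y) = (1/(1897/2000) − 1)/(2) = 103/3794 ≈ 2.7148%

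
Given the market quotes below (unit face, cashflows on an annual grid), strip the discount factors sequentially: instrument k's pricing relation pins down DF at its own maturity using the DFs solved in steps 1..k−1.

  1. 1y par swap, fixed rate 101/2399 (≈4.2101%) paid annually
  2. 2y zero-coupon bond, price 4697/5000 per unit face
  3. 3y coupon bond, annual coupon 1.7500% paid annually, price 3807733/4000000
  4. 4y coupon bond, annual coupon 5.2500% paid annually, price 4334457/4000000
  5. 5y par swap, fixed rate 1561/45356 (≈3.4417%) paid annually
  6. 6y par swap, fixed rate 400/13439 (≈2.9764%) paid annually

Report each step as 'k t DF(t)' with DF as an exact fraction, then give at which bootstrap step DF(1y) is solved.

step 1 [1y] swap r/1=101/2399: DF=(1 − 101/2399·(0))/(1+101/2399) = 2399/2500 ≈ 0.959600
step 2 [2y] zero: DF = P = 4697/5000 ≈ 0.939400
step 3 [3y] bond c/1=7/400: DF=(3807733/4000000 − 7/400·(0.959600+0.939400))/(1+7/400) = 9029/10000 ≈ 0.902900
step 4 [4y] bond c/1=21/400: DF=(4334457/4000000 − 21/400·(0.959600+0.939400+0.902900))/(1+21/400) = 4449/5000 ≈ 0.889800
step 5 [5y] swap r/1=1561/45356: DF=(1 − 1561/45356·(0.959600+0.939400+0.902900+0.889800))/(1+1561/45356) = 8439/10000 ≈ 0.843900
step 6 [6y] swap r/1=400/13439: DF=(1 − 400/13439·(0.959600+0.939400+0.902900+0.889800+0.843900))/(1+400/13439) = 21/25 ≈ 0.840000

1 1 2399/2500
2 2 4697/5000
3 3 9029/10000
4 4 4449/5000
5 5 8439/10000
6 6 21/25
DF(1y) is solved at step 1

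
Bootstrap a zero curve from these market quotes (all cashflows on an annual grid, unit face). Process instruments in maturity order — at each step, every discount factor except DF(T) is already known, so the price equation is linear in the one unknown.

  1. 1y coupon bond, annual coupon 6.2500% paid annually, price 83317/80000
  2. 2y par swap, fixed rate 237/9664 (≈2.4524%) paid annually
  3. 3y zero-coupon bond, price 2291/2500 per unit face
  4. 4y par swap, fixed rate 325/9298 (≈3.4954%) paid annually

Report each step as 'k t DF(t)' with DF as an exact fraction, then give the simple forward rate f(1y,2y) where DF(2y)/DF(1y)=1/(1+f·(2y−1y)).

1 1 4901/5000
2 2 4763/5000
3 3 2291/2500
4 4 87/100
f(1y,2y) = ((4901/5000)/(4763/5000) − 1)/(1) = 138/4763 ≈ 2.8973%

step 1 [1y] bond c/1=1/16: DF=(83317/80000 − 1/16·(0))/(1+1/16) = 4901/5000 ≈ 0.980200
step 2 [2y] swap r/1=237/9664: DF=(1 − 237/9664·(0.980200))/(1+237/9664) = 4763/5000 ≈ 0.952600
step 3 [3y] zero: DF = P = 2291/2500 ≈ 0.916400
step 4 [4y] swap r/1=325/9298: DF=(1 − 325/9298·(0.980200+0.952600+0.916400))/(1+325/9298) = 87/100 ≈ 0.870000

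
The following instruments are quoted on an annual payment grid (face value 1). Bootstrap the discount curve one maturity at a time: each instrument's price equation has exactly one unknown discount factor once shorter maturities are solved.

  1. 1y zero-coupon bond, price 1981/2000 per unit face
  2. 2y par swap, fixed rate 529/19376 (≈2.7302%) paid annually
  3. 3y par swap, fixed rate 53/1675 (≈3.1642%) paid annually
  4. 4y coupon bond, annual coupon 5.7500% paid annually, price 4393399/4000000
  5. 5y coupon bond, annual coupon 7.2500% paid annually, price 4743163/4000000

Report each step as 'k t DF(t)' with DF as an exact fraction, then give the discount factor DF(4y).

1 1 1981/2000
2 2 9471/10000
3 3 9099/10000
4 4 4419/5000
5 5 4267/5000
DF(4y) = 4419/5000 ≈ 0.883800

step 1 [1y] zero: DF = P = 1981/2000 ≈ 0.990500
step 2 [2y] swap r/1=529/19376: DF=(1 − 529/19376·(0.990500))/(1+529/19376) = 9471/10000 ≈ 0.947100
step 3 [3y] swap r/1=53/1675: DF=(1 − 53/1675·(0.990500+0.947100))/(1+53/1675) = 9099/10000 ≈ 0.909900
step 4 [4y] bond c/1=23/400: DF=(4393399/4000000 − 23/400·(0.990500+0.947100+0.909900))/(1+23/400) = 4419/5000 ≈ 0.883800
step 5 [5y] bond c/1=29/400: DF=(4743163/4000000 − 29/400·(0.990500+0.947100+0.909900+0.883800))/(1+29/400) = 4267/5000 ≈ 0.853400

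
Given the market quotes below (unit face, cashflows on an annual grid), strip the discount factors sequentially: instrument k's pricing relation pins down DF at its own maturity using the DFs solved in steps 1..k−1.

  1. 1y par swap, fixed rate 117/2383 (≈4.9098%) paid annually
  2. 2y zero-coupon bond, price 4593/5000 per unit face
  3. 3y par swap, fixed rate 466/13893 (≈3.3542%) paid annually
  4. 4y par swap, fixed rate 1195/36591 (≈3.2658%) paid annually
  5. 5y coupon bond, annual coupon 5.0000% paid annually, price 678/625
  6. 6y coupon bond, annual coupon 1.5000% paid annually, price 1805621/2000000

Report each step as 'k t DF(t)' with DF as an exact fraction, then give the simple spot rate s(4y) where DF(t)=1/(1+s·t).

step 1 [1y] swap r/1=117/2383: DF=(1 − 117/2383·(0))/(1+117/2383) = 2383/2500 ≈ 0.953200
step 2 [2y] zero: DF = P = 4593/5000 ≈ 0.918600
step 3 [3y] swap r/1=466/13893: DF=(1 − 466/13893·(0.953200+0.918600))/(1+466/13893) = 2267/2500 ≈ 0.906800
step 4 [4y] swap r/1=1195/36591: DF=(1 − 1195/36591·(0.953200+0.918600+0.906800))/(1+1195/36591) = 1761/2000 ≈ 0.880500
step 5 [5y] bond c/1=1/20: DF=(678/625 − 1/20·(0.953200+0.918600+0.906800+0.880500))/(1+1/20) = 8589/10000 ≈ 0.858900
step 6 [6y] bond c/1=3/200: DF=(1805621/2000000 − 3/200·(0.953200+0.918600+0.906800+0.880500+0.858900))/(1+3/200) = 8227/10000 ≈ 0.822700

1 1 2383/2500
2 2 4593/5000
3 3 2267/2500
4 4 1761/2000
5 5 8589/10000
6 6 8227/10000
s(4y) = (1/(1761/2000) − 1)/(4) = 239/7044 ≈ 3.3930%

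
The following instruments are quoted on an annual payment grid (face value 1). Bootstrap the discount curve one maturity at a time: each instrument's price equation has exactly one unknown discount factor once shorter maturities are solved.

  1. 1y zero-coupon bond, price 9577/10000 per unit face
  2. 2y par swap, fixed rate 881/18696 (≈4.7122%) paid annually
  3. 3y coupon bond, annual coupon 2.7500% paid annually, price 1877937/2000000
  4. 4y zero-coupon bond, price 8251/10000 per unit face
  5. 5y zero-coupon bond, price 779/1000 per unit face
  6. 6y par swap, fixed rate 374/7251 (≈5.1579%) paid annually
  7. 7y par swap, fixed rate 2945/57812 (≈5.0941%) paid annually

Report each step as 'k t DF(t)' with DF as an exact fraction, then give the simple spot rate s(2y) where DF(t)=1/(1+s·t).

step 1 [1y] zero: DF = P = 9577/10000 ≈ 0.957700
step 2 [2y] swap r/1=881/18696: DF=(1 − 881/18696·(0.957700))/(1+881/18696) = 9119/10000 ≈ 0.911900
step 3 [3y] bond c/1=11/400: DF=(1877937/2000000 − 11/400·(0.957700+0.911900))/(1+11/400) = 4319/5000 ≈ 0.863800
step 4 [4y] zero: DF = P = 8251/10000 ≈ 0.825100
step 5 [5y] zero: DF = P = 779/1000 ≈ 0.779000
step 6 [6y] swap r/1=374/7251: DF=(1 − 374/7251·(0.957700+0.911900+0.863800+0.825100+0.779000))/(1+374/7251) = 3691/5000 ≈ 0.738200
step 7 [7y] swap r/1=2945/57812: DF=(1 − 2945/57812·(0.957700+0.911900+0.863800+0.825100+0.779000+0.738200))/(1+2945/57812) = 1411/2000 ≈ 0.705500

1 1 9577/10000
2 2 9119/10000
3 3 4319/5000
4 4 8251/10000
5 5 779/1000
6 6 3691/5000
7 7 1411/2000
s(2y) = (1/(9119/10000) − 1)/(2) = 881/18238 ≈ 4.8306%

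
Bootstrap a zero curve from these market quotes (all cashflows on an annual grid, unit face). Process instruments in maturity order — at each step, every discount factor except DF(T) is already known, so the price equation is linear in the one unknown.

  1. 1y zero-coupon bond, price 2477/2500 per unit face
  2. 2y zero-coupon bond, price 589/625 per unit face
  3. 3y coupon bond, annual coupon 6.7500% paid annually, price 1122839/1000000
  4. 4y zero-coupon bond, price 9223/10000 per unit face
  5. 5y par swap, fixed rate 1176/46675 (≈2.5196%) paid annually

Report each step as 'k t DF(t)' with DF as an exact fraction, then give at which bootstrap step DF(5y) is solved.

1 1 2477/2500
2 2 589/625
3 3 581/625
4 4 9223/10000
5 5 1103/1250
DF(5y) is solved at step 5

step 1 [1y] zero: DF = P = 2477/2500 ≈ 0.990800
step 2 [2y] zero: DF = P = 589/625 ≈ 0.942400
step 3 [3y] bond c/1=27/400: DF=(1122839/1000000 − 27/400·(0.990800+0.942400))/(1+27/400) = 581/625 ≈ 0.929600
step 4 [4y] zero: DF = P = 9223/10000 ≈ 0.922300
step 5 [5y] swap r/1=1176/46675: DF=(1 − 1176/46675·(0.990800+0.942400+0.929600+0.922300))/(1+1176/46675) = 1103/1250 ≈ 0.882400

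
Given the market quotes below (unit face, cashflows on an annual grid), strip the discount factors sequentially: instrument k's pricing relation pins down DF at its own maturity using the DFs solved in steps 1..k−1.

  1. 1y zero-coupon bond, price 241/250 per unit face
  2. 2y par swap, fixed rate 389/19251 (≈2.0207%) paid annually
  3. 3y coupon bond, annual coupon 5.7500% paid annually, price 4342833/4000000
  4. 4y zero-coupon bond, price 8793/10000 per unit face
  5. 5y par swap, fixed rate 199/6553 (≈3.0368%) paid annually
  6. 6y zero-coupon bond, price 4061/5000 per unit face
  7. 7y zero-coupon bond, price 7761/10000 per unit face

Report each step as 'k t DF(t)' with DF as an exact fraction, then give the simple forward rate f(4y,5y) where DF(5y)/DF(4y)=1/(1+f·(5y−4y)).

1 1 241/250
2 2 9611/10000
3 3 461/500
4 4 8793/10000
5 5 8607/10000
6 6 4061/5000
7 7 7761/10000
f(4y,5y) = ((8793/10000)/(8607/10000) − 1)/(1) = 62/2869 ≈ 2.1610%

step 1 [1y] zero: DF = P = 241/250 ≈ 0.964000
step 2 [2y] swap r/1=389/19251: DF=(1 − 389/19251·(0.964000))/(1+389/19251) = 9611/10000 ≈ 0.961100
step 3 [3y] bond c/1=23/400: DF=(4342833/4000000 − 23/400·(0.964000+0.961100))/(1+23/400) = 461/500 ≈ 0.922000
step 4 [4y] zero: DF = P = 8793/10000 ≈ 0.879300
step 5 [5y] swap r/1=199/6553: DF=(1 − 199/6553·(0.964000+0.961100+0.922000+0.879300))/(1+199/6553) = 8607/10000 ≈ 0.860700
step 6 [6y] zero: DF = P = 4061/5000 ≈ 0.812200
step 7 [7y] zero: DF = P = 7761/10000 ≈ 0.776100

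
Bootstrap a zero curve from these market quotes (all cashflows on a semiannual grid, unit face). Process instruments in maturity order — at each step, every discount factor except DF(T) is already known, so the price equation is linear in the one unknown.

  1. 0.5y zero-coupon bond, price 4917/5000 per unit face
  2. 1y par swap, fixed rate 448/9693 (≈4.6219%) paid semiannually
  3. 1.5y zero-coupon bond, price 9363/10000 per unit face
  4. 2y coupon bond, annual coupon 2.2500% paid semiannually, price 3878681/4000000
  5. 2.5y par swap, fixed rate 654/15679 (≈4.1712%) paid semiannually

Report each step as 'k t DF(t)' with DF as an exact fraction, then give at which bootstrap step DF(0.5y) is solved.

step 1 [0.5y] zero: DF = P = 4917/5000 ≈ 0.983400
step 2 [1y] swap r/2=224/9693: DF=(1 − 224/9693·(0.983400))/(1+224/9693) = 597/625 ≈ 0.955200
step 3 [1.5y] zero: DF = P = 9363/10000 ≈ 0.936300
step 4 [2y] bond c/2=9/800: DF=(3878681/4000000 − 9/800·(0.983400+0.955200+0.936300))/(1+9/800) = 9269/10000 ≈ 0.926900
step 5 [2.5y] swap r/2=327/15679: DF=(1 − 327/15679·(0.983400+0.955200+0.936300+0.926900))/(1+327/15679) = 9019/10000 ≈ 0.901900

1 1/2 4917/5000
2 1 597/625
3 3/2 9363/10000
4 2 9269/10000
5 5/2 9019/10000
DF(0.5y) is solved at step 1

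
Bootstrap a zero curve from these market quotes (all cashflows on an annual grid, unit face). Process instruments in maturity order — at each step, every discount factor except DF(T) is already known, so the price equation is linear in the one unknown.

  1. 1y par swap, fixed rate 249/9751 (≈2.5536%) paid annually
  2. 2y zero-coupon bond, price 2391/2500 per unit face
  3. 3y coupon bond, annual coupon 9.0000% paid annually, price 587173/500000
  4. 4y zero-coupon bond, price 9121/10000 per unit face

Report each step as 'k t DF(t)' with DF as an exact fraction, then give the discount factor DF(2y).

1 1 9751/10000
2 2 2391/2500
3 3 9179/10000
4 4 9121/10000
DF(2y) = 2391/2500 ≈ 0.956400

step 1 [1y] swap r/1=249/9751: DF=(1 − 249/9751·(0))/(1+249/9751) = 9751/10000 ≈ 0.975100
step 2 [2y] zero: DF = P = 2391/2500 ≈ 0.956400
step 3 [3y] bond c/1=9/100: DF=(587173/500000 − 9/100·(0.975100+0.956400))/(1+9/100) = 9179/10000 ≈ 0.917900
step 4 [4y] zero: DF = P = 9121/10000 ≈ 0.912100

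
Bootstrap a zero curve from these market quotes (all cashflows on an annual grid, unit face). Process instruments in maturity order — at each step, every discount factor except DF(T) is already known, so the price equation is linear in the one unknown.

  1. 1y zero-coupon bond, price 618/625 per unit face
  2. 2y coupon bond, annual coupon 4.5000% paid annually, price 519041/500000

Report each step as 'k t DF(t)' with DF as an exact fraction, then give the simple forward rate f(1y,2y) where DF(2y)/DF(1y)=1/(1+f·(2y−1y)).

step 1 [1y] zero: DF = P = 618/625 ≈ 0.988800
step 2 [2y] bond c/1=9/200: DF=(519041/500000 − 9/200·(0.988800))/(1+9/200) = 2377/2500 ≈ 0.950800

1 1 618/625
2 2 2377/2500
f(1y,2y) = ((618/625)/(2377/2500) − 1)/(1) = 95/2377 ≈ 3.9966%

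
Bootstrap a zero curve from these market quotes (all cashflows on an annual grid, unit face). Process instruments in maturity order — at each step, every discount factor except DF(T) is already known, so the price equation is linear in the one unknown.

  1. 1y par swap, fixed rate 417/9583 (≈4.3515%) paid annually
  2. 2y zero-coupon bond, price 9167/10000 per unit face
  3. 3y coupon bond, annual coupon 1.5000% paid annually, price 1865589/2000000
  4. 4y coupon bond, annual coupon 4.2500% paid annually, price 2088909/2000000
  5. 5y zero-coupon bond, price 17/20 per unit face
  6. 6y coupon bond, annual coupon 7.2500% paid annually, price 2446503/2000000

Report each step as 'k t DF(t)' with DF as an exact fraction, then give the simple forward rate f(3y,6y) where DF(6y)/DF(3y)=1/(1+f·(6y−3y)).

step 1 [1y] swap r/1=417/9583: DF=(1 − 417/9583·(0))/(1+417/9583) = 9583/10000 ≈ 0.958300
step 2 [2y] zero: DF = P = 9167/10000 ≈ 0.916700
step 3 [3y] bond c/1=3/200: DF=(1865589/2000000 − 3/200·(0.958300+0.916700))/(1+3/200) = 8913/10000 ≈ 0.891300
step 4 [4y] bond c/1=17/400: DF=(2088909/2000000 − 17/400·(0.958300+0.916700+0.891300))/(1+17/400) = 8891/10000 ≈ 0.889100
step 5 [5y] zero: DF = P = 17/20 ≈ 0.850000
step 6 [6y] bond c/1=29/400: DF=(2446503/2000000 − 29/400·(0.958300+0.916700+0.891300+0.889100+0.850000))/(1+29/400) = 209/250 ≈ 0.836000

1 1 9583/10000
2 2 9167/10000
3 3 8913/10000
4 4 8891/10000
5 5 17/20
6 6 209/250
f(3y,6y) = ((8913/10000)/(209/250) − 1)/(3) = 553/25080 ≈ 2.2049%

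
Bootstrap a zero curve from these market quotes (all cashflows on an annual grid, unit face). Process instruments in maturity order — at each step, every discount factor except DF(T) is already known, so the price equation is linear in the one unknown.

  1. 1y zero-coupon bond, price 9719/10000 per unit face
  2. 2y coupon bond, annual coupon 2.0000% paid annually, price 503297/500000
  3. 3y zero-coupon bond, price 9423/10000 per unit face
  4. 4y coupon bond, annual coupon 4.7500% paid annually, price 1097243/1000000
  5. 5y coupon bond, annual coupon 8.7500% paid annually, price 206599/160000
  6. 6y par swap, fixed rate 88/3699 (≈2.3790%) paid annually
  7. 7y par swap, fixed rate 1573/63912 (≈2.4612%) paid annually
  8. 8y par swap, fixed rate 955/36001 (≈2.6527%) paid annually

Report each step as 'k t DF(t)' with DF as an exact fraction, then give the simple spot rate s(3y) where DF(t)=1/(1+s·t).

step 1 [1y] zero: DF = P = 9719/10000 ≈ 0.971900
step 2 [2y] bond c/1=1/50: DF=(503297/500000 − 1/50·(0.971900))/(1+1/50) = 4839/5000 ≈ 0.967800
step 3 [3y] zero: DF = P = 9423/10000 ≈ 0.942300
step 4 [4y] bond c/1=19/400: DF=(1097243/1000000 − 19/400·(0.971900+0.967800+0.942300))/(1+19/400) = 573/625 ≈ 0.916800
step 5 [5y] bond c/1=7/80: DF=(206599/160000 − 7/80·(0.971900+0.967800+0.942300+0.916800))/(1+7/80) = 8817/10000 ≈ 0.881700
step 6 [6y] swap r/1=88/3699: DF=(1 − 88/3699·(0.971900+0.967800+0.942300+0.916800+0.881700))/(1+88/3699) = 217/250 ≈ 0.868000
step 7 [7y] swap r/1=1573/63912: DF=(1 − 1573/63912·(0.971900+0.967800+0.942300+0.916800+0.881700+0.868000))/(1+1573/63912) = 8427/10000 ≈ 0.842700
step 8 [8y] swap r/1=955/36001: DF=(1 − 955/36001·(0.971900+0.967800+0.942300+0.916800+0.881700+0.868000+0.842700))/(1+955/36001) = 809/1000 ≈ 0.809000

1 1 9719/10000
2 2 4839/5000
3 3 9423/10000
4 4 573/625
5 5 8817/10000
6 6 217/250
7 7 8427/10000
8 8 809/1000
s(3y) = (1/(9423/10000) − 1)/(3) = 577/28269 ≈ 2.0411%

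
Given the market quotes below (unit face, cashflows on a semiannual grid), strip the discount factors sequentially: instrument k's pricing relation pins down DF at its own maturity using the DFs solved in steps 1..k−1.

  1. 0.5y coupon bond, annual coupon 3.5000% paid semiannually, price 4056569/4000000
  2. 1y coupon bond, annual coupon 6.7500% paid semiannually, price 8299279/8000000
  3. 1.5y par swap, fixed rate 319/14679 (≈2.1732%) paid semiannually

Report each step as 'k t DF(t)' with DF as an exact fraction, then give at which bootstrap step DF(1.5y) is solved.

step 1 [0.5y] bond c/2=7/400: DF=(4056569/4000000 − 7/400·(0))/(1+7/400) = 9967/10000 ≈ 0.996700
step 2 [1y] bond c/2=27/800: DF=(8299279/8000000 − 27/800·(0.996700))/(1+27/800) = 971/1000 ≈ 0.971000
step 3 [1.5y] swap r/2=319/29358: DF=(1 − 319/29358·(0.996700+0.971000))/(1+319/29358) = 9681/10000 ≈ 0.968100

1 1/2 9967/10000
2 1 971/1000
3 3/2 9681/10000
DF(1.5y) is solved at step 3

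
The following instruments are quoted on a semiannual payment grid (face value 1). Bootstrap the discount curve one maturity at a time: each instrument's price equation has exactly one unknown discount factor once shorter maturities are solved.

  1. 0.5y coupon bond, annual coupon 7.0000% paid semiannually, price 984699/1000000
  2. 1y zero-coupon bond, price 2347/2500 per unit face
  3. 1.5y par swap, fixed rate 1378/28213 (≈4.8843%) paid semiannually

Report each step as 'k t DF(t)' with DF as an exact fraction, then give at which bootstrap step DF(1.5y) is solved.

step 1 [0.5y] bond c/2=7/200: DF=(984699/1000000 − 7/200·(0))/(1+7/200) = 4757/5000 ≈ 0.951400
step 2 [1y] zero: DF = P = 2347/2500 ≈ 0.938800
step 3 [1.5y] swap r/2=689/28213: DF=(1 − 689/28213·(0.951400+0.938800))/(1+689/28213) = 9311/10000 ≈ 0.931100

1 1/2 4757/5000
2 1 2347/2500
3 3/2 9311/10000
DF(1.5y) is solved at step 3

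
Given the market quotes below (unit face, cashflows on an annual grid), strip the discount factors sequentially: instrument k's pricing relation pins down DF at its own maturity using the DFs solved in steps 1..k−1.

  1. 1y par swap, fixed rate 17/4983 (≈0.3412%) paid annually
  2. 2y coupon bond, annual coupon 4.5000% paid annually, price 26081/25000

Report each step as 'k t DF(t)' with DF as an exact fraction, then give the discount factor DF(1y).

step 1 [1y] swap r/1=17/4983: DF=(1 − 17/4983·(0))/(1+17/4983) = 4983/5000 ≈ 0.996600
step 2 [2y] bond c/1=9/200: DF=(26081/25000 − 9/200·(0.996600))/(1+9/200) = 4777/5000 ≈ 0.955400

1 1 4983/5000
2 2 4777/5000
DF(1y) = 4983/5000 ≈ 0.996600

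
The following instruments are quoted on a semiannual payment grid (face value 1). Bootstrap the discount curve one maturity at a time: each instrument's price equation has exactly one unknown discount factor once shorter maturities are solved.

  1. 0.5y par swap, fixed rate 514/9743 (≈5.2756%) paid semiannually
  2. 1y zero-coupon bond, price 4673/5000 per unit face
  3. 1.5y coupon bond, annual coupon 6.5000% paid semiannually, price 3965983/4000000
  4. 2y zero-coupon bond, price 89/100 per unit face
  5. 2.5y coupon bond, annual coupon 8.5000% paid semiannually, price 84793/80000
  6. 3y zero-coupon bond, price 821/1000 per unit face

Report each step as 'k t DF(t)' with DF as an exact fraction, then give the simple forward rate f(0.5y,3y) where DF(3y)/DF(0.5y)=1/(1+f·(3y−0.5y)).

1 1/2 9743/10000
2 1 4673/5000
3 3/2 4501/5000
4 2 89/100
5 5/2 8659/10000
6 3 821/1000
f(0.5y,3y) = ((9743/10000)/(821/1000) − 1)/(5/2) = 1533/20525 ≈ 7.4689%

step 1 [0.5y] swap r/2=257/9743: DF=(1 − 257/9743·(0))/(1+257/9743) = 9743/10000 ≈ 0.974300
step 2 [1y] zero: DF = P = 4673/5000 ≈ 0.934600
step 3 [1.5y] bond c/2=13/400: DF=(3965983/4000000 − 13/400·(0.974300+0.934600))/(1+13/400) = 4501/5000 ≈ 0.900200
step 4 [2y] zero: DF = P = 89/100 ≈ 0.890000
step 5 [2.5y] bond c/2=17/400: DF=(84793/80000 − 17/400·(0.974300+0.934600+0.900200+0.890000))/(1+17/400) = 8659/10000 ≈ 0.865900
step 6 [3y] zero: DF = P = 821/1000 ≈ 0.821000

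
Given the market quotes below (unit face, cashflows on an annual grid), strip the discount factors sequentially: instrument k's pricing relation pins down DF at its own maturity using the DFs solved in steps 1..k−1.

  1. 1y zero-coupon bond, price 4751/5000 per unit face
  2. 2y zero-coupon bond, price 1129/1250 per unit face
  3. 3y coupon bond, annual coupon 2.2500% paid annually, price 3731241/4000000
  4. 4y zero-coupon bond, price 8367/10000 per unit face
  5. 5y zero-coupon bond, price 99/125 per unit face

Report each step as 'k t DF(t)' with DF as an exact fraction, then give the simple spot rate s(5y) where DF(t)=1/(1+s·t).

1 1 4751/5000
2 2 1129/1250
3 3 1743/2000
4 4 8367/10000
5 5 99/125
s(5y) = (1/(99/125) − 1)/(5) = 26/495 ≈ 5.2525%

step 1 [1y] zero: DF = P = 4751/5000 ≈ 0.950200
step 2 [2y] zero: DF = P = 1129/1250 ≈ 0.903200
step 3 [3y] bond c/1=9/400: DF=(3731241/4000000 − 9/400·(0.950200+0.903200))/(1+9/400) = 1743/2000 ≈ 0.871500
step 4 [4y] zero: DF = P = 8367/10000 ≈ 0.836700
step 5 [5y] zero: DF = P = 99/125 ≈ 0.792000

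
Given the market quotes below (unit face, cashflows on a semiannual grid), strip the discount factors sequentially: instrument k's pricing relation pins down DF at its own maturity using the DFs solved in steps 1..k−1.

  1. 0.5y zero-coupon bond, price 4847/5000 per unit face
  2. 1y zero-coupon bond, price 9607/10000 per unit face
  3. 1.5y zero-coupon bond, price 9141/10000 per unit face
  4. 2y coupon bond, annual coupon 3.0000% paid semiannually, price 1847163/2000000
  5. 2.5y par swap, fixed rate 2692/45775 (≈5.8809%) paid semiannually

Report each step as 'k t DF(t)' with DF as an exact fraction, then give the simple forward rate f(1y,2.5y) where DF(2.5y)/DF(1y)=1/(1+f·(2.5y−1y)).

step 1 [0.5y] zero: DF = P = 4847/5000 ≈ 0.969400
step 2 [1y] zero: DF = P = 9607/10000 ≈ 0.960700
step 3 [1.5y] zero: DF = P = 9141/10000 ≈ 0.914100
step 4 [2y] bond c/2=3/200: DF=(1847163/2000000 − 3/200·(0.969400+0.960700+0.914100))/(1+3/200) = 8679/10000 ≈ 0.867900
step 5 [2.5y] swap r/2=1346/45775: DF=(1 − 1346/45775·(0.969400+0.960700+0.914100+0.867900))/(1+1346/45775) = 4327/5000 ≈ 0.865400

1 1/2 4847/5000
2 1 9607/10000
3 3/2 9141/10000
4 2 8679/10000
5 5/2 4327/5000
f(1y,2.5y) = ((9607/10000)/(4327/5000) − 1)/(3/2) = 953/12981 ≈ 7.3415%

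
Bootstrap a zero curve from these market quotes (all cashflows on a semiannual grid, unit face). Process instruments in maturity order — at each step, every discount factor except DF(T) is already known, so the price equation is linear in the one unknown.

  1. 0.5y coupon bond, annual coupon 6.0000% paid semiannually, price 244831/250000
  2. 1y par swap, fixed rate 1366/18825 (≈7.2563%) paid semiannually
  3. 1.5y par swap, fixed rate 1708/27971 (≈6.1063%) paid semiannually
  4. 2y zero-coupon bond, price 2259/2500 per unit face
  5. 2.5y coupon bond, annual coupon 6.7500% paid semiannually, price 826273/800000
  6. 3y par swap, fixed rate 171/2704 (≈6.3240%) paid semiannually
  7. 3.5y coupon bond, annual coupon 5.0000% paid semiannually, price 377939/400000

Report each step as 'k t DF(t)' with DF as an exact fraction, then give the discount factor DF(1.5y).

step 1 [0.5y] bond c/2=3/100: DF=(244831/250000 − 3/100·(0))/(1+3/100) = 2377/2500 ≈ 0.950800
step 2 [1y] swap r/2=683/18825: DF=(1 − 683/18825·(0.950800))/(1+683/18825) = 9317/10000 ≈ 0.931700
step 3 [1.5y] swap r/2=854/27971: DF=(1 − 854/27971·(0.950800+0.931700))/(1+854/27971) = 4573/5000 ≈ 0.914600
step 4 [2y] zero: DF = P = 2259/2500 ≈ 0.903600
step 5 [2.5y] bond c/2=27/800: DF=(826273/800000 − 27/800·(0.950800+0.931700+0.914600+0.903600))/(1+27/800) = 8783/10000 ≈ 0.878300
step 6 [3y] swap r/2=171/5408: DF=(1 − 171/5408·(0.950800+0.931700+0.914600+0.903600+0.878300))/(1+171/5408) = 829/1000 ≈ 0.829000
step 7 [3.5y] bond c/2=1/40: DF=(377939/400000 − 1/40·(0.950800+0.931700+0.914600+0.903600+0.878300+0.829000))/(1+1/40) = 7899/10000 ≈ 0.789900

1 1/2 2377/2500
2 1 9317/10000
3 3/2 4573/5000
4 2 2259/2500
5 5/2 8783/10000
6 3 829/1000
7 7/2 7899/10000
DF(1.5y) = 4573/5000 ≈ 0.914600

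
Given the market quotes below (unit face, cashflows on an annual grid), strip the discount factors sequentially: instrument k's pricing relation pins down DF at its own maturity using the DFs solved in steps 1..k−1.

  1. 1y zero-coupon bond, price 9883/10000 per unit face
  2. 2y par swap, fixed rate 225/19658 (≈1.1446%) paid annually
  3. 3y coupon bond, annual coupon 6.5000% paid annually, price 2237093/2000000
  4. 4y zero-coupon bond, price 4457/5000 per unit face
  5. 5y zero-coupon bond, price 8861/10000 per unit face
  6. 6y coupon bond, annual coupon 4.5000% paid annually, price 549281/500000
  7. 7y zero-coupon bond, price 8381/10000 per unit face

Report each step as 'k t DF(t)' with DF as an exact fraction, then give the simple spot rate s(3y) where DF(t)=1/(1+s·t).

1 1 9883/10000
2 2 391/400
3 3 9303/10000
4 4 4457/5000
5 5 8861/10000
6 6 17/20
7 7 8381/10000
s(3y) = (1/(9303/10000) − 1)/(3) = 697/27909 ≈ 2.4974%

step 1 [1y] zero: DF = P = 9883/10000 ≈ 0.988300
step 2 [2y] swap r/1=225/19658: DF=(1 − 225/19658·(0.988300))/(1+225/19658) = 391/400 ≈ 0.977500
step 3 [3y] bond c/1=13/200: DF=(2237093/2000000 − 13/200·(0.988300+0.977500))/(1+13/200) = 9303/10000 ≈ 0.930300
step 4 [4y] zero: DF = P = 4457/5000 ≈ 0.891400
step 5 [5y] zero: DF = P = 8861/10000 ≈ 0.886100
step 6 [6y] bond c/1=9/200: DF=(549281/500000 − 9/200·(0.988300+0.977500+0.930300+0.891400+0.886100))/(1+9/200) = 17/20 ≈ 0.850000
step 7 [7y] zero: DF = P = 8381/10000 ≈ 0.838100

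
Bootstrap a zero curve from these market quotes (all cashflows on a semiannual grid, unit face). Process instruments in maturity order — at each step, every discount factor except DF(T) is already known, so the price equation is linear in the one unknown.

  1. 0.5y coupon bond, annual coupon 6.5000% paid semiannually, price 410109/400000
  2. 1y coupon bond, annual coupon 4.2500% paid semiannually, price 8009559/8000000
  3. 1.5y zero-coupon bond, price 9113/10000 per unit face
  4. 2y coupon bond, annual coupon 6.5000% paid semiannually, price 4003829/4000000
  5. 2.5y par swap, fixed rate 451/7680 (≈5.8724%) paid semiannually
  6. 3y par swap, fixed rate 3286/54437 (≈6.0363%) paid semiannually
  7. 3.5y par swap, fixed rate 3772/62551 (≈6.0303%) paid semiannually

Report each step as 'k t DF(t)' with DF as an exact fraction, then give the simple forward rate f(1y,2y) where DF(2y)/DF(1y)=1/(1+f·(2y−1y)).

1 1/2 993/1000
2 1 9597/10000
3 3/2 9113/10000
4 2 8793/10000
5 5/2 8647/10000
6 3 8357/10000
7 7/2 4057/5000
f(1y,2y) = ((9597/10000)/(8793/10000) − 1)/(1) = 268/2931 ≈ 9.1436%

step 1 [0.5y] bond c/2=13/400: DF=(410109/400000 − 13/400·(0))/(1+13/400) = 993/1000 ≈ 0.993000
step 2 [1y] bond c/2=17/800: DF=(8009559/8000000 − 17/800·(0.993000))/(1+17/800) = 9597/10000 ≈ 0.959700
step 3 [1.5y] zero: DF = P = 9113/10000 ≈ 0.911300
step 4 [2y] bond c/2=13/400: DF=(4003829/4000000 − 13/400·(0.993000+0.959700+0.911300))/(1+13/400) = 8793/10000 ≈ 0.879300
step 5 [2.5y] swap r/2=451/15360: DF=(1 − 451/15360·(0.993000+0.959700+0.911300+0.879300))/(1+451/15360) = 8647/10000 ≈ 0.864700
step 6 [3y] swap r/2=1643/54437: DF=(1 − 1643/54437·(0.993000+0.959700+0.911300+0.879300+0.864700))/(1+1643/54437) = 8357/10000 ≈ 0.835700
step 7 [3.5y] swap r/2=1886/62551: DF=(1 − 1886/62551·(0.993000+0.959700+0.911300+0.879300+0.864700+0.835700))/(1+1886/62551) = 4057/5000 ≈ 0.811400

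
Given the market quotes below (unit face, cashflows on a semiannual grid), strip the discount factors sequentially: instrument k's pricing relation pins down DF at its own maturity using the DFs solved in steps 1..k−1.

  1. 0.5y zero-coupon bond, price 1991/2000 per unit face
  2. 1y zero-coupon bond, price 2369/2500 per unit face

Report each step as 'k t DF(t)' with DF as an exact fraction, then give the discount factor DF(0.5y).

1 1/2 1991/2000
2 1 2369/2500
DF(0.5y) = 1991/2000 ≈ 0.995500

step 1 [0.5y] zero: DF = P = 1991/2000 ≈ 0.995500
step 2 [1y] zero: DF = P = 2369/2500 ≈ 0.947600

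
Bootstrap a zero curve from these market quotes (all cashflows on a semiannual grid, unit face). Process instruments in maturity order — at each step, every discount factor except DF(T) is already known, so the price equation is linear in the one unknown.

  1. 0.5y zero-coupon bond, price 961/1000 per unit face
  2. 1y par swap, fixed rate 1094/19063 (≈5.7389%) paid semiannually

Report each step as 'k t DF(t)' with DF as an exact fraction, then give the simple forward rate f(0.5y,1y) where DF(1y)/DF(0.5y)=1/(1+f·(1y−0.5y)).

step 1 [0.5y] zero: DF = P = 961/1000 ≈ 0.961000
step 2 [1y] swap r/2=547/19063: DF=(1 − 547/19063·(0.961000))/(1+547/19063) = 9453/10000 ≈ 0.945300

1 1/2 961/1000
2 1 9453/10000
f(0.5y,1y) = ((961/1000)/(9453/10000) − 1)/(1/2) = 314/9453 ≈ 3.3217%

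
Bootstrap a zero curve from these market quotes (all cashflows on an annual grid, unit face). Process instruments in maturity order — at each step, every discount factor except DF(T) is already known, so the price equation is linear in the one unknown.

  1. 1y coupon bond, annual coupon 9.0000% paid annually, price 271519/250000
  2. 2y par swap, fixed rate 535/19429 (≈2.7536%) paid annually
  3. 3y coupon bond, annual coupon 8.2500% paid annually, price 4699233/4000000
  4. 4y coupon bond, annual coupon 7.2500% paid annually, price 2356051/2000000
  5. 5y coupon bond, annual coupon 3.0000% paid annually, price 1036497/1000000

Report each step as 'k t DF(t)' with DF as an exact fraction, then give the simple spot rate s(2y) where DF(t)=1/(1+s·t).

1 1 2491/2500
2 2 1893/2000
3 3 2343/2500
4 4 9037/10000
5 5 8961/10000
s(2y) = (1/(1893/2000) − 1)/(2) = 107/3786 ≈ 2.8262%

step 1 [1y] bond c/1=9/100: DF=(271519/250000 − 9/100·(0))/(1+9/100) = 2491/2500 ≈ 0.996400
step 2 [2y] swap r/1=535/19429: DF=(1 − 535/19429·(0.996400))/(1+535/19429) = 1893/2000 ≈ 0.946500
step 3 [3y] bond c/1=33/400: DF=(4699233/4000000 − 33/400·(0.996400+0.946500))/(1+33/400) = 2343/2500 ≈ 0.937200
step 4 [4y] bond c/1=29/400: DF=(2356051/2000000 − 29/400·(0.996400+0.946500+0.937200))/(1+29/400) = 9037/10000 ≈ 0.903700
step 5 [5y] bond c/1=3/100: DF=(1036497/1000000 − 3/100·(0.996400+0.946500+0.937200+0.903700))/(1+3/100) = 8961/10000 ≈ 0.896100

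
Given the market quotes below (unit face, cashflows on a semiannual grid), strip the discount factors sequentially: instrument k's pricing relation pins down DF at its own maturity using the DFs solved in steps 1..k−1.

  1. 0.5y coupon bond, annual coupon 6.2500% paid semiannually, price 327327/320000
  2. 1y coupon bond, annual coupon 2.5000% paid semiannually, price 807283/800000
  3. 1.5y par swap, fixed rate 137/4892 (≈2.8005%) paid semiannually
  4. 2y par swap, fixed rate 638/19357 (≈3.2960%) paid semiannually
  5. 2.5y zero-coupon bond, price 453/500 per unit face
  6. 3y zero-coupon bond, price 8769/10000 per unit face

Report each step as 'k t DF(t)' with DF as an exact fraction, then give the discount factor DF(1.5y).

1 1/2 9919/10000
2 1 2461/2500
3 3/2 9589/10000
4 2 4681/5000
5 5/2 453/500
6 3 8769/10000
DF(1.5y) = 9589/10000 ≈ 0.958900

step 1 [0.5y] bond c/2=1/32: DF=(327327/320000 − 1/32·(0))/(1+1/32) = 9919/10000 ≈ 0.991900
step 2 [1y] bond c/2=1/80: DF=(807283/800000 − 1/80·(0.991900))/(1+1/80) = 2461/2500 ≈ 0.984400
step 3 [1.5y] swap r/2=137/9784: DF=(1 − 137/9784·(0.991900+0.984400))/(1+137/9784) = 9589/10000 ≈ 0.958900
step 4 [2y] swap r/2=319/19357: DF=(1 − 319/19357·(0.991900+0.984400+0.958900))/(1+319/19357) = 4681/5000 ≈ 0.936200
step 5 [2.5y] zero: DF = P = 453/500 ≈ 0.906000
step 6 [3y] zero: DF = P = 8769/10000 ≈ 0.876900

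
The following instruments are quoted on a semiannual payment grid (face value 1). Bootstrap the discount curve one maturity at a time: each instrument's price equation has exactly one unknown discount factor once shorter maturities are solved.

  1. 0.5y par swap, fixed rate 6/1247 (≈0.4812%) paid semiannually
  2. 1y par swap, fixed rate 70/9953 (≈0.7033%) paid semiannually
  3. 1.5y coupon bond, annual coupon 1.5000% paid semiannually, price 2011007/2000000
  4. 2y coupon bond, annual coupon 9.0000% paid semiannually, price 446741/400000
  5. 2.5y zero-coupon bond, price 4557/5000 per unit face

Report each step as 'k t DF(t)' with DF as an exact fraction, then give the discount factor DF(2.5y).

step 1 [0.5y] swap r/2=3/1247: DF=(1 − 3/1247·(0))/(1+3/1247) = 1247/1250 ≈ 0.997600
step 2 [1y] swap r/2=35/9953: DF=(1 − 35/9953·(0.997600))/(1+35/9953) = 993/1000 ≈ 0.993000
step 3 [1.5y] bond c/2=3/400: DF=(2011007/2000000 − 3/400·(0.997600+0.993000))/(1+3/400) = 1229/1250 ≈ 0.983200
step 4 [2y] bond c/2=9/200: DF=(446741/400000 − 9/200·(0.997600+0.993000+0.983200))/(1+9/200) = 9407/10000 ≈ 0.940700
step 5 [2.5y] zero: DF = P = 4557/5000 ≈ 0.911400

1 1/2 1247/1250
2 1 993/1000
3 3/2 1229/1250
4 2 9407/10000
5 5/2 4557/5000
DF(2.5y) = 4557/5000 ≈ 0.911400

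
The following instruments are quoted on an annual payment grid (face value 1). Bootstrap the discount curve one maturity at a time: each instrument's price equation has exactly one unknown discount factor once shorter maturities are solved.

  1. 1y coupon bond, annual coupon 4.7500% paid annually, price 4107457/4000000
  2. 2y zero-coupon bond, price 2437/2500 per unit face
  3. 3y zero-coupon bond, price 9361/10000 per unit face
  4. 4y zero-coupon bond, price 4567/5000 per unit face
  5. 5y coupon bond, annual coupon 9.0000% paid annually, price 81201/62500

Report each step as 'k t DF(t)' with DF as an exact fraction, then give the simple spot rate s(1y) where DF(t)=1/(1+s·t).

step 1 [1y] bond c/1=19/400: DF=(4107457/4000000 − 19/400·(0))/(1+19/400) = 9803/10000 ≈ 0.980300
step 2 [2y] zero: DF = P = 2437/2500 ≈ 0.974800
step 3 [3y] zero: DF = P = 9361/10000 ≈ 0.936100
step 4 [4y] zero: DF = P = 4567/5000 ≈ 0.913400
step 5 [5y] bond c/1=9/100: DF=(81201/62500 − 9/100·(0.980300+0.974800+0.936100+0.913400))/(1+9/100) = 4389/5000 ≈ 0.877800

1 1 9803/10000
2 2 2437/2500
3 3 9361/10000
4 4 4567/5000
5 5 4389/5000
s(1y) = (1/(9803/10000) − 1)/(1) = 197/9803 ≈ 2.0096%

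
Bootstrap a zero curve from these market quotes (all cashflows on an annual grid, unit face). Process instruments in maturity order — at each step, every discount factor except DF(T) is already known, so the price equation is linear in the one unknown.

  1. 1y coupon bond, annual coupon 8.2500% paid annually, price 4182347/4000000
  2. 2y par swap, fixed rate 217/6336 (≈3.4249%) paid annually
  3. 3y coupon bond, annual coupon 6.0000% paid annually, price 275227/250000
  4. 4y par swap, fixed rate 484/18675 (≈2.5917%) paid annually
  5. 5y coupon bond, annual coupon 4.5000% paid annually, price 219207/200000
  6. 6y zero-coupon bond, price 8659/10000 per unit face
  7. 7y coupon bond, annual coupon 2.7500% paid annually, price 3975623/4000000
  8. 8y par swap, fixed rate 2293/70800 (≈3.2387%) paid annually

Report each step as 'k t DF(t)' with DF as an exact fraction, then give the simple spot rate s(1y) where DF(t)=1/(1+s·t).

step 1 [1y] bond c/1=33/400: DF=(4182347/4000000 − 33/400·(0))/(1+33/400) = 9659/10000 ≈ 0.965900
step 2 [2y] swap r/1=217/6336: DF=(1 − 217/6336·(0.965900))/(1+217/6336) = 9349/10000 ≈ 0.934900
step 3 [3y] bond c/1=3/50: DF=(275227/250000 − 3/50·(0.965900+0.934900))/(1+3/50) = 931/1000 ≈ 0.931000
step 4 [4y] swap r/1=484/18675: DF=(1 − 484/18675·(0.965900+0.934900+0.931000))/(1+484/18675) = 1129/1250 ≈ 0.903200
step 5 [5y] bond c/1=9/200: DF=(219207/200000 − 9/200·(0.965900+0.934900+0.931000+0.903200))/(1+9/200) = 111/125 ≈ 0.888000
step 6 [6y] zero: DF = P = 8659/10000 ≈ 0.865900
step 7 [7y] bond c/1=11/400: DF=(3975623/4000000 − 11/400·(0.965900+0.934900+0.931000+0.903200+0.888000+0.865900))/(1+11/400) = 2051/2500 ≈ 0.820400
step 8 [8y] swap r/1=2293/70800: DF=(1 − 2293/70800·(0.965900+0.934900+0.931000+0.903200+0.888000+0.865900+0.820400))/(1+2293/70800) = 7707/10000 ≈ 0.770700

1 1 9659/10000
2 2 9349/10000
3 3 931/1000
4 4 1129/1250
5 5 111/125
6 6 8659/10000
7 7 2051/2500
8 8 7707/10000
s(1y) = (1/(9659/10000) − 1)/(1) = 341/9659 ≈ 3.5304%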